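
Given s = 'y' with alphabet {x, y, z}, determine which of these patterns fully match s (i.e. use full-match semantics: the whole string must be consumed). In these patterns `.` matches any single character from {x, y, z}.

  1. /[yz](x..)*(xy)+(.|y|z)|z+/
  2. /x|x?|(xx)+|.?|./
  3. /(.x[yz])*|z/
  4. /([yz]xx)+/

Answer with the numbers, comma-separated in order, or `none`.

1 → no match
2 → match
3 → no match
4 → no match — must end with 'xx'

2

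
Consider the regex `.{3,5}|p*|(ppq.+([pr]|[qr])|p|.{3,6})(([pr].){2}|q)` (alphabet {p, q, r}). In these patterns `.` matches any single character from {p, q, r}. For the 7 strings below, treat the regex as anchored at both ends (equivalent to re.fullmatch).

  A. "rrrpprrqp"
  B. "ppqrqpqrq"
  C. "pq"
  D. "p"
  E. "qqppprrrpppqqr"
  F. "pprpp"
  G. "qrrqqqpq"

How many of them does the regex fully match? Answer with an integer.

A. "rrrpprrqp" → no match
B. "ppqrqpqrq" → match
C. "pq" → match
D. "p" → match
E → no match
F. "pprpp" → match
G. "qrrqqqpq" → no match
Total matched: 4

4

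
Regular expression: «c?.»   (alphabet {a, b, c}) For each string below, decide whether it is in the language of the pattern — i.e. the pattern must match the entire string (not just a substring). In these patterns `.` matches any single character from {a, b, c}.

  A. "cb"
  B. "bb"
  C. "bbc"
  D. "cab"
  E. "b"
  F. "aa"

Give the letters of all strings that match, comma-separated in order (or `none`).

A, E

A → match
B → no match
C → no match
D → no match
E → match
F → no match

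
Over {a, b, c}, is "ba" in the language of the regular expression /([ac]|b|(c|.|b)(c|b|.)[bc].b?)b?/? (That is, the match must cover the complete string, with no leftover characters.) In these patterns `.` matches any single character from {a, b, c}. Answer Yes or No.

No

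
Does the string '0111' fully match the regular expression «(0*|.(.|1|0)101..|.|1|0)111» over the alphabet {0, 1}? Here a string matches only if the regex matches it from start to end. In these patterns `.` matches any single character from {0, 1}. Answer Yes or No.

Yes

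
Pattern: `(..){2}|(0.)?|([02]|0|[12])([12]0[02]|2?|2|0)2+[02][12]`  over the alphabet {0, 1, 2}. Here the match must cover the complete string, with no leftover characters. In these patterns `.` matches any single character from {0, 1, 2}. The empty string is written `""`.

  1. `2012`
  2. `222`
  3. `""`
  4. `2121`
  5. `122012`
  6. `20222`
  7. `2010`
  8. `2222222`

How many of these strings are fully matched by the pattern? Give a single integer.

6

1. `2012` → match
2. `222` → no match
3. `""` → match
4. `2121` → match
5. `122012` → no match
6. `20222` → match
7. `2010` → match
8. `2222222` → match
Total matched: 6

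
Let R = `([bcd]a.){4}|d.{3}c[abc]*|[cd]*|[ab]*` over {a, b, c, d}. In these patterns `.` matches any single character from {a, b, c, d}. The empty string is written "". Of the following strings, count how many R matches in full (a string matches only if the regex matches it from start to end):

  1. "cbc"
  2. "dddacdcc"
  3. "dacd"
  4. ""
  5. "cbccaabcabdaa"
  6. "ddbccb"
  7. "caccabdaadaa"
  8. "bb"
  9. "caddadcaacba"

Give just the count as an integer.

4

1 → no match
2 → no match
3 → no match
4 → match
5 → no match
6 → match
7 → match
8 → match
9 → no match
Total matched: 4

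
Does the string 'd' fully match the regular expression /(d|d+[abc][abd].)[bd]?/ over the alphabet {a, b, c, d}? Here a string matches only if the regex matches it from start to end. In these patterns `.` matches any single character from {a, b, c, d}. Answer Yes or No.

Yes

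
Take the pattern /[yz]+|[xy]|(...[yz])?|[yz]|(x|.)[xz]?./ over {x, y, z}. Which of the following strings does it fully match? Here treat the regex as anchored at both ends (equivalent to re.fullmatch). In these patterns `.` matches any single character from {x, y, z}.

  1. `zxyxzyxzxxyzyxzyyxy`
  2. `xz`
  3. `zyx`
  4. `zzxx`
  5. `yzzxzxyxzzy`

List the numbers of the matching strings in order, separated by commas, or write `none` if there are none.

2

1 → no match
2 → match
3 → no match
4 → no match
5 → no match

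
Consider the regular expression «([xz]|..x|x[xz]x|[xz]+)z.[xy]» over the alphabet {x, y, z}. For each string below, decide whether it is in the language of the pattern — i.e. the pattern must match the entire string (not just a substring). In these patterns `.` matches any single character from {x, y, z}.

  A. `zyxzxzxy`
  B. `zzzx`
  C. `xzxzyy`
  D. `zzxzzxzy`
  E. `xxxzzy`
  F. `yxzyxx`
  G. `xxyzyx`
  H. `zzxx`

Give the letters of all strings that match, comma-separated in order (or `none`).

B, C, E, H

A → no match
B → match
C → match
D → no match
E → match
F → no match
G → no match
H → match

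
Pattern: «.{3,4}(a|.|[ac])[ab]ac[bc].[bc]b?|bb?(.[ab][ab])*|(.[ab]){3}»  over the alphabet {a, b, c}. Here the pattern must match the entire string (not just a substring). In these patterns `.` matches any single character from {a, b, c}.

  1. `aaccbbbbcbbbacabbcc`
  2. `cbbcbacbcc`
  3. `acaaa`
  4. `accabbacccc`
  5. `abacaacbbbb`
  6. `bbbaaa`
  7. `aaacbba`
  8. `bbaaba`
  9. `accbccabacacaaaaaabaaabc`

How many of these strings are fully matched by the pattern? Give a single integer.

5

1 → no match
2 → match
3 → no match
4 → match
5 → match
6 → match
7 → no match
8 → match
9 → no match
Total matched: 5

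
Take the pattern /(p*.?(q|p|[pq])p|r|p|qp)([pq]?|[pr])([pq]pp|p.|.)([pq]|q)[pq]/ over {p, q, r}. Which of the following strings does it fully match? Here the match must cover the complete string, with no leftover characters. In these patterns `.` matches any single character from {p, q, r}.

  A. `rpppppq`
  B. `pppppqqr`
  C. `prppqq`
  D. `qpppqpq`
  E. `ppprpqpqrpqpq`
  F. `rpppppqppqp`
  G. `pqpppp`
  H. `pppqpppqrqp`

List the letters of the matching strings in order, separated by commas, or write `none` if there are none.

A, C, D, G

A. `rpppppq` → match
B. `pppppqqr` → no match
C. `prppqq` → match
D. `qpppqpq` → match
E → no match
F. `rpppppqppqp` → no match
G. `pqpppp` → match
H. `pppqpppqrqp` → no match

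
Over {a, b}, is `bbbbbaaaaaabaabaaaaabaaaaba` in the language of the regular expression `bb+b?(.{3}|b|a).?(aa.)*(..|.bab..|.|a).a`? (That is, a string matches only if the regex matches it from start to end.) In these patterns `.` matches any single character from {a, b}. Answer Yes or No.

Yes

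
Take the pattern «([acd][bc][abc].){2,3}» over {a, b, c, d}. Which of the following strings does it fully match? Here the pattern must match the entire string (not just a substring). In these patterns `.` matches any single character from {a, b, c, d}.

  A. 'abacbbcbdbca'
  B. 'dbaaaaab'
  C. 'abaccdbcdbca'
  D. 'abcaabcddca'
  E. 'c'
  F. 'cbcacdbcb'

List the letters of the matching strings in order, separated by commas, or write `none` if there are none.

none

A → no match
B → no match
C → no match
D → no match
E → no match
F → no match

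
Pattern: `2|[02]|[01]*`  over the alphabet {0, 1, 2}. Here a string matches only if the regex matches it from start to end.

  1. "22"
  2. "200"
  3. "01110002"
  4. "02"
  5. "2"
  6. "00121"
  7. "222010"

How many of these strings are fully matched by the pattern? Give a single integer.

1

1. "22" → no match
2. "200" → no match
3. "01110002" → no match
4. "02" → no match
5. "2" → match
6. "00121" → no match
7. "222010" → no match
Total matched: 1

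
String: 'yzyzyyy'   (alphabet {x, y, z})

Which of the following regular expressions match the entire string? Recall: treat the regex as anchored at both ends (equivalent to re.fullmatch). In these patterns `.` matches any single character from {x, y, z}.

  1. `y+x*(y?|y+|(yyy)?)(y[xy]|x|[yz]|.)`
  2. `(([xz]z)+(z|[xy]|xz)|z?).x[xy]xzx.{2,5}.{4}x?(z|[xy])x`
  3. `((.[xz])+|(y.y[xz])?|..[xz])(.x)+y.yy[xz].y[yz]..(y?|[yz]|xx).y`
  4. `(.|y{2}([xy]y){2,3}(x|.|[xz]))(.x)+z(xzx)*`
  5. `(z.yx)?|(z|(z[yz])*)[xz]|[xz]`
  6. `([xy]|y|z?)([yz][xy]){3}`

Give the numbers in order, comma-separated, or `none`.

6

1 → no match
2 → no match — must end with 'x'
3 → no match
4 → no match
5 → no match
6 → match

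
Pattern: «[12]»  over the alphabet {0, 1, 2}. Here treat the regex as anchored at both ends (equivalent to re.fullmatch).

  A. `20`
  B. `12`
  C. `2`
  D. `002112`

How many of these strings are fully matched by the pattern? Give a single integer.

1

A → no match
B → no match
C → match
D → no match
Total matched: 1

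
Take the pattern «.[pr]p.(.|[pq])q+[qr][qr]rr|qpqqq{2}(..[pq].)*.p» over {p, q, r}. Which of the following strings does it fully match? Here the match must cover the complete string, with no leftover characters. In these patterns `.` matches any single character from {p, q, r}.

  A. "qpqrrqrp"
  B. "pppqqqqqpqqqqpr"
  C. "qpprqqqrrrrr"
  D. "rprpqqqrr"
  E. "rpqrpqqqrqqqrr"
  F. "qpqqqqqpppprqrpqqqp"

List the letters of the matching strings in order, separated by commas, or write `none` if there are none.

none

A → no match
B → no match
C → no match
D → no match
E → no match
F → no match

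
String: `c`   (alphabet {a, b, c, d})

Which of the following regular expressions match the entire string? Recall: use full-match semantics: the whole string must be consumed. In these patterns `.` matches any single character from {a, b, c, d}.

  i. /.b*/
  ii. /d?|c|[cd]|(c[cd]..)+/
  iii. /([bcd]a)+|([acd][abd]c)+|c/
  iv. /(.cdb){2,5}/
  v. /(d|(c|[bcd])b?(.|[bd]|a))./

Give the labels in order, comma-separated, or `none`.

i → match
ii → match
iii → match
iv → no match — must end with `cdb`
v → no match

i, ii, iii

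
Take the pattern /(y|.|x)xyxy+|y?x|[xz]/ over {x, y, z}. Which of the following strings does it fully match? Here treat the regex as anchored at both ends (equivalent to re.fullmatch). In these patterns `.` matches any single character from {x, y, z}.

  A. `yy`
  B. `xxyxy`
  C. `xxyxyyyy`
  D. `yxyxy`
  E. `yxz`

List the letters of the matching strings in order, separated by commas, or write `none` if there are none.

A → no match
B → match
C → match
D → match
E → no match

B, C, D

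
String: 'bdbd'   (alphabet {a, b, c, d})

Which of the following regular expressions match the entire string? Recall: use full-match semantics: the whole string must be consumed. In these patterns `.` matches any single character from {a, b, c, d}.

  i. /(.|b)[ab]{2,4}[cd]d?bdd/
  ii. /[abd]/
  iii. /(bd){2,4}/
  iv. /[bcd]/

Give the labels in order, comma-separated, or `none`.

i → no match — must end with 'bdd'
ii → no match
iii → match
iv → no match

iii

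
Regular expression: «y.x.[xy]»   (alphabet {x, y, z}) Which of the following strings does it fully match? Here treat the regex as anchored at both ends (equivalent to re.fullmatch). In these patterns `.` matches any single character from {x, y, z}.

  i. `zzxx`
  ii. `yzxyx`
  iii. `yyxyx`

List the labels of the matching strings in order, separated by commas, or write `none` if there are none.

ii, iii

i → no match — must start with `y`
ii → match
iii → match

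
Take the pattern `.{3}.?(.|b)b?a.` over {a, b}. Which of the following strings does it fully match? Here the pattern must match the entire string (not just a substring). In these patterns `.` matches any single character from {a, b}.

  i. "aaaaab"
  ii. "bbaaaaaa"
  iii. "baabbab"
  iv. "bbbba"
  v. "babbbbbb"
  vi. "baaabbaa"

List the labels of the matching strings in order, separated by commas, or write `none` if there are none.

i → match
ii → no match
iii → match
iv → no match
v → no match
vi → match

i, iii, vi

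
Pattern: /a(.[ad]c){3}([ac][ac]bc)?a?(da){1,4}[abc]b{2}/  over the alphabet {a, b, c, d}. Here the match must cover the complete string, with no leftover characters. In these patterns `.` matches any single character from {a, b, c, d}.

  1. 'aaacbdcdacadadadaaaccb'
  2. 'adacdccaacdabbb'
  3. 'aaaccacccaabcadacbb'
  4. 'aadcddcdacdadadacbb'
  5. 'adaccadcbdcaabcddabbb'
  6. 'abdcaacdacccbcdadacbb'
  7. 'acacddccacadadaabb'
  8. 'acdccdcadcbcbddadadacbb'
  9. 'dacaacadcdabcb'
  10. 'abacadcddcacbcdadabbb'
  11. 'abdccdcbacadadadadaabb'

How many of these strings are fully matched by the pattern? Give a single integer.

5

1 → no match
2 → no match
3 → no match
4 → match
5 → no match
6 → match
7 → match
8 → no match
9 → no match — must start with 'a'
10 → match
11 → match
Total matched: 5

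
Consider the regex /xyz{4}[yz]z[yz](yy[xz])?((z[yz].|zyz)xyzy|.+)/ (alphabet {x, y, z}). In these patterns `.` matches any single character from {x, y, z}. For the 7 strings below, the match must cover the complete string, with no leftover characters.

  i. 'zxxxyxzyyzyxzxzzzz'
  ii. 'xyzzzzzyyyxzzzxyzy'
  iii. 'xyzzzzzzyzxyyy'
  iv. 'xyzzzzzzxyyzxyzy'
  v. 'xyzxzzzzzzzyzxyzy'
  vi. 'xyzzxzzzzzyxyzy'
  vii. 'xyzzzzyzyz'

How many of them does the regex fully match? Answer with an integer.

i → no match — must start with 'xyz'
ii → no match
iii → match
iv → no match
v → no match
vi → no match
vii → match
Total matched: 2

2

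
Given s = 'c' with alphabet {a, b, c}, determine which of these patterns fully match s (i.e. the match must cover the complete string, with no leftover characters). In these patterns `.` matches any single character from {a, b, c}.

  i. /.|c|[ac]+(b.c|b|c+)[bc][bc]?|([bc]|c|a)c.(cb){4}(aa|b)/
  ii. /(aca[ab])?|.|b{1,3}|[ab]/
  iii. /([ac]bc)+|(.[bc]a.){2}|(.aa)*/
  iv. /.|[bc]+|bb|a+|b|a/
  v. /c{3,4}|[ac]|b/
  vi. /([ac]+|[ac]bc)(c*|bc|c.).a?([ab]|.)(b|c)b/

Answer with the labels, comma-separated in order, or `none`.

i → match
ii → match
iii → no match
iv → match
v → match
vi → no match — must end with 'b'

i, ii, iv, v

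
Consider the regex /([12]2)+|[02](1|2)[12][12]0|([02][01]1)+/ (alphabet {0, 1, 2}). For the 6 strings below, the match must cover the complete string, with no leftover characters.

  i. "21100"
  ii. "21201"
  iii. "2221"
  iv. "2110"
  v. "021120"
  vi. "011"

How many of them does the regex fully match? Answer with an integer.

i → no match
ii → no match
iii → no match
iv → no match
v → no match
vi → match
Total matched: 1

1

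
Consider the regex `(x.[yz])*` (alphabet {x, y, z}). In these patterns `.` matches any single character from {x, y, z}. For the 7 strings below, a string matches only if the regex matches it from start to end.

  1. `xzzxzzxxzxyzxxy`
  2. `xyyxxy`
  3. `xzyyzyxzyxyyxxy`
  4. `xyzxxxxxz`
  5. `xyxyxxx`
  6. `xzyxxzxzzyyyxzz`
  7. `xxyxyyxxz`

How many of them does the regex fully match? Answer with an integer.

3

1 → match
2 → match
3 → no match
4 → no match
5 → no match
6 → no match
7 → match
Total matched: 3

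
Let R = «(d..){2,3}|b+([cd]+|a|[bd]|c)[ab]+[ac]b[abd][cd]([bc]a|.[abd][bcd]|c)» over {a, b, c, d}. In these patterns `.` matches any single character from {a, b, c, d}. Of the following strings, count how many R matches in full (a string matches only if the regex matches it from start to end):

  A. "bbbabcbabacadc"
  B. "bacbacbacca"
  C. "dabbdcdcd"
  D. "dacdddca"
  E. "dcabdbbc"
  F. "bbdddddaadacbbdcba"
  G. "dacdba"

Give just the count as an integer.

1

A → no match
B. "bacbacbacca" → no match
C. "dabbdcdcd" → no match
D. "dacdddca" → no match
E. "dcabdbbc" → no match
F → no match
G. "dacdba" → match
Total matched: 1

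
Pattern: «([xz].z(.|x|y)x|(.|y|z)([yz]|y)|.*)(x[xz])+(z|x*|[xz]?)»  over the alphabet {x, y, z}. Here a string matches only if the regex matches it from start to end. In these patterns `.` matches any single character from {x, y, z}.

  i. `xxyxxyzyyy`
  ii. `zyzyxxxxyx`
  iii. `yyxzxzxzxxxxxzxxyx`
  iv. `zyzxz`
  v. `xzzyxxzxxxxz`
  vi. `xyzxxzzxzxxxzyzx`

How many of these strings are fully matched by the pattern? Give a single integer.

2

i → no match
ii → no match
iii → no match
iv → match
v → match
vi → no match
Total matched: 2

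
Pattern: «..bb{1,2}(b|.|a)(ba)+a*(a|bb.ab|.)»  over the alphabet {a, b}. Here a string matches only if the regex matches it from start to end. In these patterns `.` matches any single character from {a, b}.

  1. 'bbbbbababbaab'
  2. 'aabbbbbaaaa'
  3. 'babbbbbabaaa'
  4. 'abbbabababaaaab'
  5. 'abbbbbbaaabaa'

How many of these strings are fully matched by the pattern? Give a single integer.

4

1 → match
2 → match
3 → match
4 → match
5 → no match
Total matched: 4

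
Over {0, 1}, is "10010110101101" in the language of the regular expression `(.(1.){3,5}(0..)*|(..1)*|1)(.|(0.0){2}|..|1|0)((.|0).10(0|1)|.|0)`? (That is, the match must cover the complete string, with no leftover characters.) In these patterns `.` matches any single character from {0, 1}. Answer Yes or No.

No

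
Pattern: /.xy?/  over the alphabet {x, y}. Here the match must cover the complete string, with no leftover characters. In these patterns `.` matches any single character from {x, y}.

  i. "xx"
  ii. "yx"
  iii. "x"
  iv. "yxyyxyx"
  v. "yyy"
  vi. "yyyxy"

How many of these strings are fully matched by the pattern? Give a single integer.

2

i → match
ii → match
iii → no match
iv → no match
v → no match
vi → no match
Total matched: 2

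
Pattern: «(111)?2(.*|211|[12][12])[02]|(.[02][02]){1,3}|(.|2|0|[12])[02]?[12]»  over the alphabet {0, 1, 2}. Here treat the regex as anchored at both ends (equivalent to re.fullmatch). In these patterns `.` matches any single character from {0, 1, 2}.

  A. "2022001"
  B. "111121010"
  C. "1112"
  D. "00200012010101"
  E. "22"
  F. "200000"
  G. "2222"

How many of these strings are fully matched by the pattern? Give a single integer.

A → no match
B → no match
C → no match
D → no match
E → match
F → match
G → match
Total matched: 3

3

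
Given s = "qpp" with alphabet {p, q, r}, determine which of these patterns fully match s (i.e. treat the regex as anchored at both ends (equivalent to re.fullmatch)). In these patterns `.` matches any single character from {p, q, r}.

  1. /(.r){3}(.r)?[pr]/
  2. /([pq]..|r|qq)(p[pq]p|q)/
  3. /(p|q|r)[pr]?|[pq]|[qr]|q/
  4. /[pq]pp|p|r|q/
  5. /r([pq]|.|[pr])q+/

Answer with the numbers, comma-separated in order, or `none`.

4

1 → no match
2 → no match
3 → no match
4 → match
5 → no match — must start with "r"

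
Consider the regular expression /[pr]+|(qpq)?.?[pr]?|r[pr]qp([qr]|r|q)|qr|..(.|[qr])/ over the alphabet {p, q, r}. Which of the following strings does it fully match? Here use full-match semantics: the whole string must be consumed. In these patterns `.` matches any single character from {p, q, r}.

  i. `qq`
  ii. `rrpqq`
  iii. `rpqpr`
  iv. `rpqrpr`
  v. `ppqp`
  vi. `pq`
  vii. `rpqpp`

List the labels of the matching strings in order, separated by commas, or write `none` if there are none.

iii

i → no match
ii → no match
iii → match
iv → no match
v → no match
vi → no match
vii → no match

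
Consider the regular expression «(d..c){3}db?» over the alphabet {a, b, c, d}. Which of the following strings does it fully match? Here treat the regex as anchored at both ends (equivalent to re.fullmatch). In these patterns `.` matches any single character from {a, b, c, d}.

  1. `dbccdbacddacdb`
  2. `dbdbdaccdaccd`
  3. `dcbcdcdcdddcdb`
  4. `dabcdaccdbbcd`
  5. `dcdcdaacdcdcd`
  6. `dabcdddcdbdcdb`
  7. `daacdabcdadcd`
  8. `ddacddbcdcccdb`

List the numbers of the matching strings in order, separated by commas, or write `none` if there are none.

1, 3, 4, 5, 6, 7, 8

1 → match
2 → no match
3 → match
4 → match
5 → match
6 → match
7 → match
8 → match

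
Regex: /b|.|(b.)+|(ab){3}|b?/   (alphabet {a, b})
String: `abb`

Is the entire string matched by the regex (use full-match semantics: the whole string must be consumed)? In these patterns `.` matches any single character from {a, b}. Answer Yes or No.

No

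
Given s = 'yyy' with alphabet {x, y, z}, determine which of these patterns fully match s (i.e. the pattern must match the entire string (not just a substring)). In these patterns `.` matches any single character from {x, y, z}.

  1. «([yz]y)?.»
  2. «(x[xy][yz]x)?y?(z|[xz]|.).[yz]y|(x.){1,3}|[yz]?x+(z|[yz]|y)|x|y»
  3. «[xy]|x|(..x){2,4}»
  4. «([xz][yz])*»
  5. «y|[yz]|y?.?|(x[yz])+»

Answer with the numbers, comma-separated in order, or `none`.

1 → match
2 → no match
3 → no match
4 → no match
5 → no match

1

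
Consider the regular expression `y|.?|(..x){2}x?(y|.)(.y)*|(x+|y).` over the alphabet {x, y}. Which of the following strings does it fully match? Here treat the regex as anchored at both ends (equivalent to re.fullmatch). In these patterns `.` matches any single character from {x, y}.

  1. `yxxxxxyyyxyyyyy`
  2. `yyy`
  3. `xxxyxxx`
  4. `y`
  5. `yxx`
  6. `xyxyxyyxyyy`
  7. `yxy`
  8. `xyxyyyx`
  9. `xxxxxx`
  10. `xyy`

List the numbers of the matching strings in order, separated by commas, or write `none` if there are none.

1 → match
2 → no match
3 → match
4 → match
5 → no match
6 → no match
7 → no match
8 → no match
9 → match
10 → no match

1, 3, 4, 9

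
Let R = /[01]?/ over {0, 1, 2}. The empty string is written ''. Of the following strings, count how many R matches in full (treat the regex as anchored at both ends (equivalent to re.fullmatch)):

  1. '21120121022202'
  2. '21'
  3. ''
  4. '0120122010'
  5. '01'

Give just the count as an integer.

1

1 → no match
2 → no match
3 → match
4 → no match
5 → no match
Total matched: 1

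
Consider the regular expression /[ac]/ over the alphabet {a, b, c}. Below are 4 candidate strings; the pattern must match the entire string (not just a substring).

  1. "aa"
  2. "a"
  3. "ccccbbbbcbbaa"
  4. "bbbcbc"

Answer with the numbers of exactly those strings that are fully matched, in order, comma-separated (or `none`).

2

1 → no match
2 → match
3 → no match
4 → no match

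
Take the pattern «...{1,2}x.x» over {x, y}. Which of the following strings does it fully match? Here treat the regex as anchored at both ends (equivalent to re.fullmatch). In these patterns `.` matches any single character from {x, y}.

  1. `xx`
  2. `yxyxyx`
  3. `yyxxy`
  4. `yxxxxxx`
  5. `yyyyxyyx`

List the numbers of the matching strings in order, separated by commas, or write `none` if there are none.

1 → no match
2 → match
3 → no match — must end with `x`
4 → match
5 → no match

2, 4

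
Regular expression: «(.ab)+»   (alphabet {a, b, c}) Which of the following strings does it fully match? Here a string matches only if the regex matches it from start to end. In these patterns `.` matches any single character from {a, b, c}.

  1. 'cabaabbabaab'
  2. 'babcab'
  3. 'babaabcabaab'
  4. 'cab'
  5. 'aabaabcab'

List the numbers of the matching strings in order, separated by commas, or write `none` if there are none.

1, 2, 3, 4, 5

1 → match
2 → match
3 → match
4 → match
5 → match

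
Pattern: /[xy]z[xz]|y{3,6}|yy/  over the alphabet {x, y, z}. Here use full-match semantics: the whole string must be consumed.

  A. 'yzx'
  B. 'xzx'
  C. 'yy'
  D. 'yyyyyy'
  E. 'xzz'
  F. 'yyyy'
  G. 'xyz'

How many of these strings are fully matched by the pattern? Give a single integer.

6

A → match
B → match
C → match
D → match
E → match
F → match
G → no match
Total matched: 6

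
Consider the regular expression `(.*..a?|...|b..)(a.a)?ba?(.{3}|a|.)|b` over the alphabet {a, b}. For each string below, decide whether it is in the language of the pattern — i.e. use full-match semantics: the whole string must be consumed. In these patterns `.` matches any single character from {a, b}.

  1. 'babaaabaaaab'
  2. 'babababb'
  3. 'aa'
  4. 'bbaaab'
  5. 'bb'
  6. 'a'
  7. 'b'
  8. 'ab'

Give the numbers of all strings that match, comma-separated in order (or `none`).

1 → no match
2 → match
3 → no match
4 → no match
5 → no match
6 → no match
7 → match
8 → no match

2, 7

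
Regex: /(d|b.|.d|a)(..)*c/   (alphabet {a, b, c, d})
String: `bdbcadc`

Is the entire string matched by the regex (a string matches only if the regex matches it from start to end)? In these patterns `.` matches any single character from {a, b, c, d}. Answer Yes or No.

Yes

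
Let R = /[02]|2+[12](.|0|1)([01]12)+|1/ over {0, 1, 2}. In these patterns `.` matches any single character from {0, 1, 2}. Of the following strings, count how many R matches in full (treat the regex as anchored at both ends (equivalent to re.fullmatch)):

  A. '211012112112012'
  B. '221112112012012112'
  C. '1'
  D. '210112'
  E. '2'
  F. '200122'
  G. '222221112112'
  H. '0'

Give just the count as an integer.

7

A → match
B → match
C → match
D → match
E → match
F → no match
G → match
H → match
Total matched: 7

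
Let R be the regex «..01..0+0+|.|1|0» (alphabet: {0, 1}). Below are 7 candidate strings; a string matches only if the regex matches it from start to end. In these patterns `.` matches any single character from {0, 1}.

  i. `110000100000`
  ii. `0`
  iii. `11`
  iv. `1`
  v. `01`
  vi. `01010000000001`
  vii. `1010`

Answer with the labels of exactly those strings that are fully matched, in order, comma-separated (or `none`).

i → no match
ii → match
iii → no match
iv → match
v → no match
vi → no match
vii → no match

ii, iv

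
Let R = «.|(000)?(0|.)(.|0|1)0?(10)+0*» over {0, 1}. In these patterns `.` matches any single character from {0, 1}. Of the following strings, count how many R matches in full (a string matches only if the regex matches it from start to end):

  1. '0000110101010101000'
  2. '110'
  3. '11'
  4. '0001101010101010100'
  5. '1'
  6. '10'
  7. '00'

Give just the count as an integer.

3

1 → match
2 → no match
3 → no match
4 → match
5 → match
6 → no match
7 → no match
Total matched: 3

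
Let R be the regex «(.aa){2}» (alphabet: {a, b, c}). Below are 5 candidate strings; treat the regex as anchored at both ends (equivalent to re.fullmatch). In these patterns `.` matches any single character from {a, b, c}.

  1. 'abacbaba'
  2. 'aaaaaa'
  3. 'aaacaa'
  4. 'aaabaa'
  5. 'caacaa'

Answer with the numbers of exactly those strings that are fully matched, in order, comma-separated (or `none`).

1. 'abacbaba' → no match — must end with 'aa'
2. 'aaaaaa' → match
3. 'aaacaa' → match
4. 'aaabaa' → match
5. 'caacaa' → match

2, 3, 4, 5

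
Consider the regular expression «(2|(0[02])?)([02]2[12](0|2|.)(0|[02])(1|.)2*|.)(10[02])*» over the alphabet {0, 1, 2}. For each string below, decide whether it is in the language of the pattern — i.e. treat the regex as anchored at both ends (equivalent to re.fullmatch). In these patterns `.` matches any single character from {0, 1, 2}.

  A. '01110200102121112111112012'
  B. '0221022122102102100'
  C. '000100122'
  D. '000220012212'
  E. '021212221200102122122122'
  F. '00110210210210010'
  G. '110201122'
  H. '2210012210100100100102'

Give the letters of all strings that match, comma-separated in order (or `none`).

A → no match
B → no match
C. '000100122' → no match
D. '000220012212' → no match
E → no match
F → no match
G. '110201122' → no match
H → no match

none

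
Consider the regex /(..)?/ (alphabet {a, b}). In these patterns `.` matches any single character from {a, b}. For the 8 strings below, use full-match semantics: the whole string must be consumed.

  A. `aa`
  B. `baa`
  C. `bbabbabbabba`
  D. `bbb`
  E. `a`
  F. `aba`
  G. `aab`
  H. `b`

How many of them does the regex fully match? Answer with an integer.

A. `aa` → match
B. `baa` → no match
C. `bbabbabbabba` → no match
D. `bbb` → no match
E. `a` → no match
F. `aba` → no match
G. `aab` → no match
H. `b` → no match
Total matched: 1

1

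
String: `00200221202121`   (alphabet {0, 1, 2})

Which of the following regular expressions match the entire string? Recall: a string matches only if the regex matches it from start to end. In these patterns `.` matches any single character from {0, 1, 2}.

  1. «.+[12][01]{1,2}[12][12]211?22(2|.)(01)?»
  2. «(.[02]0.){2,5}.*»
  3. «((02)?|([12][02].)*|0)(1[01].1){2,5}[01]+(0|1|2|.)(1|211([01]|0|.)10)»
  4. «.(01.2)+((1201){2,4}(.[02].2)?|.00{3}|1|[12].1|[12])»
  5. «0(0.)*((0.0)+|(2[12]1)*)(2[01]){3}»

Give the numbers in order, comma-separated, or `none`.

1 → no match
2 → no match
3 → no match
4 → no match
5 → match

5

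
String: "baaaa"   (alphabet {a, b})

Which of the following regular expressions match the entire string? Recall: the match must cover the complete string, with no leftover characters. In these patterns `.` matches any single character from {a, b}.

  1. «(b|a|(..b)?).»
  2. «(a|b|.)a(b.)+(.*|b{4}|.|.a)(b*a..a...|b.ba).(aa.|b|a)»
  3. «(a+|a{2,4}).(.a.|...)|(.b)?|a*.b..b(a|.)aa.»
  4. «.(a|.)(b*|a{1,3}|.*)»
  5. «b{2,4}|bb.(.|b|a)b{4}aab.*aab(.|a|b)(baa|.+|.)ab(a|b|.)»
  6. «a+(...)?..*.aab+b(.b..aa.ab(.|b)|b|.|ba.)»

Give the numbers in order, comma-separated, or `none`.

4

1 → no match
2 → no match
3 → no match
4 → match
5 → no match
6 → no match — must start with "a"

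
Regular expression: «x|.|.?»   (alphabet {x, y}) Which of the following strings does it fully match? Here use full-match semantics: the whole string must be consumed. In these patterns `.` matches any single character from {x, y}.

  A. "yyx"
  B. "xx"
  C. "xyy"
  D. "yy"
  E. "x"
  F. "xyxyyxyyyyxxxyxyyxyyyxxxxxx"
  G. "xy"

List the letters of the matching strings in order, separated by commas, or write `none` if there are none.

A → no match
B → no match
C → no match
D → no match
E → match
F → no match
G → no match

E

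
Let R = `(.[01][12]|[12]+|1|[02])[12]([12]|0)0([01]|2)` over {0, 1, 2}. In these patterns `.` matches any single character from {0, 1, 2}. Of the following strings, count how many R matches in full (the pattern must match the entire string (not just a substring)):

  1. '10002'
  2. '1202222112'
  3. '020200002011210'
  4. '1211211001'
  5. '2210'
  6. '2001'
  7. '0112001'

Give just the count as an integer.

1 → no match
2 → no match
3 → no match
4 → match
5 → no match
6 → no match
7 → match
Total matched: 2

2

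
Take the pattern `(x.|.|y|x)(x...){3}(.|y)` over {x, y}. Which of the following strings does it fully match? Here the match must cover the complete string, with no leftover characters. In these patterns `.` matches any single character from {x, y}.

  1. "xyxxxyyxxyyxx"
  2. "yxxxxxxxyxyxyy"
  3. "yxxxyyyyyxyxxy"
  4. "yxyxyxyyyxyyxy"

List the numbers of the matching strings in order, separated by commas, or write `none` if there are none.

1 → no match
2 → match
3 → no match
4 → match

2, 4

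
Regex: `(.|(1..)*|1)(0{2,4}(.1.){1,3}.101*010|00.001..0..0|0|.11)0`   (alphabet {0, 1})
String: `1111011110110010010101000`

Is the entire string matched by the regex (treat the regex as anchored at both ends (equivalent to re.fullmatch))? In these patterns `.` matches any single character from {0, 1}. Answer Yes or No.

No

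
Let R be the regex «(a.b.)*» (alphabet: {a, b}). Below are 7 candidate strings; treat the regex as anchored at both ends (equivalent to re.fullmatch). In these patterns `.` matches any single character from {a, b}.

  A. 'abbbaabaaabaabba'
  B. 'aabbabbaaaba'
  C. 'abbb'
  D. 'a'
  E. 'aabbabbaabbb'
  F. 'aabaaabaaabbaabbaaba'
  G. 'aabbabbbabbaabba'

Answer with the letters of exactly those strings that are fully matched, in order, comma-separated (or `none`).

A, B, C, E, F, G

A → match
B → match
C → match
D → no match
E → match
F → match
G → match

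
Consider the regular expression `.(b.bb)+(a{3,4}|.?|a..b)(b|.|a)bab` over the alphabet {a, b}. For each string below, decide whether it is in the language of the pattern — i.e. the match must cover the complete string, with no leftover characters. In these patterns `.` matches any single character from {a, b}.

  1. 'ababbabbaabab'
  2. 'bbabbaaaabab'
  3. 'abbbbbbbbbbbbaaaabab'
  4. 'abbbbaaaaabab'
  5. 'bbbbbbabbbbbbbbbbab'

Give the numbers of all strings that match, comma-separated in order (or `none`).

1 → no match
2 → match
3 → match
4 → match
5 → no match

2, 3, 4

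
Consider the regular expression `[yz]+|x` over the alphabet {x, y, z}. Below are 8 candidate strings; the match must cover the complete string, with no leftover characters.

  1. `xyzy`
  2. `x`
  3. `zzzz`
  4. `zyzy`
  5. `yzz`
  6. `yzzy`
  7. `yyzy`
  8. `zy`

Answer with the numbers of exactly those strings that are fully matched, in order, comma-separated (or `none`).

2, 3, 4, 5, 6, 7, 8

1. `xyzy` → no match
2. `x` → match
3. `zzzz` → match
4. `zyzy` → match
5. `yzz` → match
6. `yzzy` → match
7. `yyzy` → match
8. `zy` → match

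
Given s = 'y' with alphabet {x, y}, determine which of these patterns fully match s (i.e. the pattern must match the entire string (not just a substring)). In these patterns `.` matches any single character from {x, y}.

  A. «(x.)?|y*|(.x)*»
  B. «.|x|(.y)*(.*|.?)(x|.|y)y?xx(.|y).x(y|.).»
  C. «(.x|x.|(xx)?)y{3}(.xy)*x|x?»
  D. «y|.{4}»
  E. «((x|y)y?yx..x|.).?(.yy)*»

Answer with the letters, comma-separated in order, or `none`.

A, B, D, E

A → match
B → match
C → no match
D → match
E → match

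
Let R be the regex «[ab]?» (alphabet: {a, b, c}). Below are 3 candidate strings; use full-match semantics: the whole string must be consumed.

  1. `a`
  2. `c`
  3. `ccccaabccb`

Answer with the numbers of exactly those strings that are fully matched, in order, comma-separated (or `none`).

1

1. `a` → match
2. `c` → no match
3. `ccccaabccb` → no match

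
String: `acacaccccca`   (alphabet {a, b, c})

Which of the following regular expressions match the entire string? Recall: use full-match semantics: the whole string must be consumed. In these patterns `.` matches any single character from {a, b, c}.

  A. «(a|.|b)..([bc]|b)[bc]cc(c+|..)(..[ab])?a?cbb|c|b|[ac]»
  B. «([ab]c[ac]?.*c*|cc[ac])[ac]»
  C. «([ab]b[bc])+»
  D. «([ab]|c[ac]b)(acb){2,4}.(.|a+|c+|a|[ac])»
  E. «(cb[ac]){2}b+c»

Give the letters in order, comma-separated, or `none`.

B

A → no match
B → match
C → no match
D → no match
E → no match — must start with `cb`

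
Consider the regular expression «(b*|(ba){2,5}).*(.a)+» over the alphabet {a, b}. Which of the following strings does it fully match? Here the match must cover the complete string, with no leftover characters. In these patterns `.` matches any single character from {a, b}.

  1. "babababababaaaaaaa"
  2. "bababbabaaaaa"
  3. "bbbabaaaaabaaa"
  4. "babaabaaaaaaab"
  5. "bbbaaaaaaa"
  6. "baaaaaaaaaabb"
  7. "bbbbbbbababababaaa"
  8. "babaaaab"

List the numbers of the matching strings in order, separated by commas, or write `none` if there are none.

1, 2, 3, 5, 7

1 → match
2 → match
3 → match
4 → no match — must end with "a"
5 → match
6 → no match — must end with "a"
7 → match
8 → no match — must end with "a"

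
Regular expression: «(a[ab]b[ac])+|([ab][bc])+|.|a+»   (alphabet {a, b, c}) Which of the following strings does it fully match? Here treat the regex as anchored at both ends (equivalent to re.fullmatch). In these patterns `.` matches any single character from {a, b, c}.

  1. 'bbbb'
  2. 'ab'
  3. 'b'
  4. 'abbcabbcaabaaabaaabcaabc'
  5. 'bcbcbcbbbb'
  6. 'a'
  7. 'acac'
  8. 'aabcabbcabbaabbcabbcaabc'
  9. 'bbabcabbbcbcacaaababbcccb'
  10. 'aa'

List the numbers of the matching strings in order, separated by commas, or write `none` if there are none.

1 → match
2 → match
3 → match
4 → match
5 → match
6 → match
7 → match
8 → match
9 → no match
10 → match

1, 2, 3, 4, 5, 6, 7, 8, 10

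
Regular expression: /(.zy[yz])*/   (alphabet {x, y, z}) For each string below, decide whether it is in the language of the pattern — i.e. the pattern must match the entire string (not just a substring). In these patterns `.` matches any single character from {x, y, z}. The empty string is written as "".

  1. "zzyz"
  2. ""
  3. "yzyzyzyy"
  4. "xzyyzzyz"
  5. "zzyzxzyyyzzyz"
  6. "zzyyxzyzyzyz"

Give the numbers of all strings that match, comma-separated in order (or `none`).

1, 2, 3, 4, 6

1. "zzyz" → match
2. "" → match
3. "yzyzyzyy" → match
4. "xzyyzzyz" → match
5 → no match
6. "zzyyxzyzyzyz" → match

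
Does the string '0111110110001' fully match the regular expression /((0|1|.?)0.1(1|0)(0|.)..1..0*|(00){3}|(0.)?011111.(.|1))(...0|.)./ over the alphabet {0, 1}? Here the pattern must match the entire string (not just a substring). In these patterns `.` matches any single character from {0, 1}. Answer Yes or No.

Yes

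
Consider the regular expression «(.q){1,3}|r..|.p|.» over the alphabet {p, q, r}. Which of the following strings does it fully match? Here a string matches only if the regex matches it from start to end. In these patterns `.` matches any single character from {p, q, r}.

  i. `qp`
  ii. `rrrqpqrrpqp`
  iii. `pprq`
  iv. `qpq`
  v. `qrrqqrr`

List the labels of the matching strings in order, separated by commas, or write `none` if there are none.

i

i → match
ii → no match
iii → no match
iv → no match
v → no match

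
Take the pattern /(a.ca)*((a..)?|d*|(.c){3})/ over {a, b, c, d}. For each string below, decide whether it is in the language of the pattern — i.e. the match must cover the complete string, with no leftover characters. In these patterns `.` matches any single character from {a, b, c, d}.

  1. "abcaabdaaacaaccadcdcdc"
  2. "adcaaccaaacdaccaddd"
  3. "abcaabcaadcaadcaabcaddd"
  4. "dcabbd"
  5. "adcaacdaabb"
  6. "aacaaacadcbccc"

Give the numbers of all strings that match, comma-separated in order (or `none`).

3, 6

1 → no match
2 → no match
3 → match
4 → no match
5 → no match
6 → match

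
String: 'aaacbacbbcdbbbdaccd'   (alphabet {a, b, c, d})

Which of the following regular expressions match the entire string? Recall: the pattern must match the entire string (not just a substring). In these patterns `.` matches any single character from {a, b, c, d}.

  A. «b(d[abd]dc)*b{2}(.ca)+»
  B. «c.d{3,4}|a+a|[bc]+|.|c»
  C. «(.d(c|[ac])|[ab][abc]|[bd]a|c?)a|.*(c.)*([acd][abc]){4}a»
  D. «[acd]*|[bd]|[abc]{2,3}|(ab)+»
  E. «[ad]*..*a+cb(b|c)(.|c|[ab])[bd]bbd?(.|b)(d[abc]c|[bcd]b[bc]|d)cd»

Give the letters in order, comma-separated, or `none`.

E

A → no match — must start with 'b'
B → no match
C → no match — must end with 'a'
D → no match
E → match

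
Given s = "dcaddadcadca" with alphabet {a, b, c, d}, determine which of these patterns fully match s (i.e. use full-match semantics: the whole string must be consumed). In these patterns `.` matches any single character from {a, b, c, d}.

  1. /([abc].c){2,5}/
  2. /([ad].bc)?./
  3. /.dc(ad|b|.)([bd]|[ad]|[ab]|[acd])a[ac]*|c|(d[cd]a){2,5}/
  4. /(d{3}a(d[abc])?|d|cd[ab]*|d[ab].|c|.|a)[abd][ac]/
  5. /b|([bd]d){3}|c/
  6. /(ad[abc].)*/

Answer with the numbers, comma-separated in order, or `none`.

3

1 → no match — must end with "c"
2 → no match
3 → match
4 → no match
5 → no match
6 → no match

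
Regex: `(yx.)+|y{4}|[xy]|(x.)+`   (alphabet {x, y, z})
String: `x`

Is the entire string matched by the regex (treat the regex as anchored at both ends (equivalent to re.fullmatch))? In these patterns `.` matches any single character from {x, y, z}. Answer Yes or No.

Yes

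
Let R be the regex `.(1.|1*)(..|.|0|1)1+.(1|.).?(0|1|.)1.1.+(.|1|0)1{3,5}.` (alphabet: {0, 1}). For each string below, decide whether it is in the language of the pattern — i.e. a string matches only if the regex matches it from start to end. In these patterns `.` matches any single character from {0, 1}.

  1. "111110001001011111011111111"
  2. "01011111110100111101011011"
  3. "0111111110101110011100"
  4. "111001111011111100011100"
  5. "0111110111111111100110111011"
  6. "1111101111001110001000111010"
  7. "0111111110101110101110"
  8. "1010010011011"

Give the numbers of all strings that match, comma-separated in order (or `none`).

1 → no match
2 → no match
3 → no match
4 → no match
5 → no match
6 → no match
7 → match
8 → no match

7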